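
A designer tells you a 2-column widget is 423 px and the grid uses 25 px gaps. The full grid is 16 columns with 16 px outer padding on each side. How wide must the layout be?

423 − 1·25 = 398; ÷2 gives c = 199 px.
Total width: 2·16 + 16·199 + 15·25 = 3591 px.

3591 px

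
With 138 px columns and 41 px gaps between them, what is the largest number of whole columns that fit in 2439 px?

13 columns

k columns need k·138 + (k−1)·41 = k·179 − 41.
k·179 − 41 ≤ 2439 → k ≤ 2480 / 179 ≈ 13.85, so k = 13.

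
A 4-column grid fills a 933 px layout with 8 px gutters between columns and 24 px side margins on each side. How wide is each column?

215.25 px

Content width = 933 − 2·24 = 885 px.
885 − 3·8 = 861; ÷4 gives c = 215.25 px.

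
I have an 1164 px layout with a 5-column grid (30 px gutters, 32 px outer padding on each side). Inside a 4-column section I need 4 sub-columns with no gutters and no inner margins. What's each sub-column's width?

Outer content = 1164 − 2·32 = 1100 px.
5c + 4·30 = 1100 → 5c = 980 → c = 196 px.
Span of 4: 4·196 + 3·30 = 784 + 90 = 874 px.
874 / 4 = 218.5 px per column.

218.5 px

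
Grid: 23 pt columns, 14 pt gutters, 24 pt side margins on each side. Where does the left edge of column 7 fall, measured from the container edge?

Each column+gutter stride is 37 pt; 6 of them past the 24 pt margin is 24 + 222 = 246 pt.

246 pt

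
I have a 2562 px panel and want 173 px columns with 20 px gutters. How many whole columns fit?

13 columns

13 columns: 13·173 + 12·20 = 2489 px ≤ 2562.
14 columns: 2682 px > 2562. So 13.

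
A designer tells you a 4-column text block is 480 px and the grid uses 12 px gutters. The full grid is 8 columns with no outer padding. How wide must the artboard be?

4 columns + 3 gutters: 4c + 3·12 = 480.
4c = 480 − 36 = 444, so c = 111 px.
Total width: 8·111 + 7·12 = 972 px.

972 px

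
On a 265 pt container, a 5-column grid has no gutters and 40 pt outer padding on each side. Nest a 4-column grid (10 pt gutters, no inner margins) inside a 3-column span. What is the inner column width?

20.25 pt

Inside the margins: 265 − 80 = 185 pt.
5c = 185 → c = 37 pt.
3-column span = 3·37 = 111 pt.
4d + 3·10 = 111 → 4d = 81 → d = 20.25 pt.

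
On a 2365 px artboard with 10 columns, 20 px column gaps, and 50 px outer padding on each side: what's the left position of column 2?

278.5 px

Inside the margins: 2365 − 100 = 2265 px.
Subtracting 9 column gaps of 20 leaves 2085 for 10 columns, so c = 208.5 px.
Each column+gutter stride is 228.5 px; 1 of them past the 50 px margin is 50 + 228.5 = 278.5 px.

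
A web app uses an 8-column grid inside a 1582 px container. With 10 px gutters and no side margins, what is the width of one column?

189 px

1582 − 7·10 = 1512; ÷8 gives c = 189 px.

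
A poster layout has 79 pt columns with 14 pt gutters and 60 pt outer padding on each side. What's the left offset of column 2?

153 pt

Before column 2: the margin + 1 column + 1 gutter.
Offset = 60 + 1·(79 + 14) = 60 + 93 = 153 pt.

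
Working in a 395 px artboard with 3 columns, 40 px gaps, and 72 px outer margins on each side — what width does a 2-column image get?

Content width = 395 − 2·72 = 251 px.
3c + 2·40 = 251 → 3c = 171 → c = 57 px.
2-column span = 2·57 + 1·40 = 154 px.

154 px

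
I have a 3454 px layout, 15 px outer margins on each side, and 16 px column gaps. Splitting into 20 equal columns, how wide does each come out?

156 px

Take off 30 px of margins, leaving 3424 px.
20 columns + 19 column gaps: 20c + 19·16 = 3424.
20c = 3424 − 304 = 3120, so c = 156 px.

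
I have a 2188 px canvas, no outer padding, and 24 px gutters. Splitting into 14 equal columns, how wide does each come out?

14c + 13·24 = 2188 → 14c = 1876 → c = 134 px.

134 px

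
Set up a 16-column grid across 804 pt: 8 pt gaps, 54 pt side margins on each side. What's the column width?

36 pt

Inside the margins: 804 − 108 = 696 pt.
16 columns + 15 gaps: 16c + 15·8 = 696.
16c = 696 − 120 = 576, so c = 36 pt.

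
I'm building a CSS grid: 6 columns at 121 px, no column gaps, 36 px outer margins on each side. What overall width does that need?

798 px

Summing: 72 + 726 = 798 px.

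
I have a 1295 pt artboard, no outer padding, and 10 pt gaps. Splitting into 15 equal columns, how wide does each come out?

Subtracting 14 gaps of 10 leaves 1155 for 15 columns, so c = 77 pt.

77 pt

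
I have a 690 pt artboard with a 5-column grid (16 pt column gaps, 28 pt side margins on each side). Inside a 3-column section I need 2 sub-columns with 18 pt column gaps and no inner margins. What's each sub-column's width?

Inside the margins: 690 − 56 = 634 pt.
5c + 4·16 = 634 → 5c = 570 → c = 114 pt.
3-column span = 3·114 + 2·16 = 374 pt.
2 columns + 1 column gap: 2d + 1·18 = 374.
2d = 374 − 18 = 356, so d = 178 pt.

178 pt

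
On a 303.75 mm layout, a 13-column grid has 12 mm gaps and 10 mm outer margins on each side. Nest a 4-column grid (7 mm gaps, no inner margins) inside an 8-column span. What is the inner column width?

37.25 mm

Subtract both margins: 303.75 − 2·10 = 283.75 mm.
13c + 12·12 = 283.75 → 13c = 139.75 → c = 10.75 mm.
8-column span = 8·10.75 + 7·12 = 170 mm.
170 − 3·7 = 149; ÷4 gives d = 37.25 mm.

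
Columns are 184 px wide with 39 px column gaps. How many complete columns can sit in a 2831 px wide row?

12 columns

Each extra column adds 184 + 39 = 223 px.
(2831 + 39) / 223 = 12.87, so 12 columns fit.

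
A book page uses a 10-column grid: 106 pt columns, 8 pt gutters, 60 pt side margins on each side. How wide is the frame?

1252 pt

Total width: 2·60 + 10·106 + 9·8 = 1252 pt.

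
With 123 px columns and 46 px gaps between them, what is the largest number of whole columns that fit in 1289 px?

7 columns

7 columns: 7·123 + 6·46 = 1137 px ≤ 1289.
8 columns: 1306 px > 1289. So 7.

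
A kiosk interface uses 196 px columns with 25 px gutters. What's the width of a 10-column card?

Span of 10: 10·196 + 9·25 = 1960 + 225 = 2185 px.

2185 px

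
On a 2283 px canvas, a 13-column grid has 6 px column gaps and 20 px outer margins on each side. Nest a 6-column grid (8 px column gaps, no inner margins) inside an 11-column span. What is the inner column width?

309.5 px

Take off 40 px of margins, leaving 2243 px.
13 columns + 12 column gaps: 13c + 12·6 = 2243.
13c = 2243 − 72 = 2171, so c = 167 px.
Span of 11: 11·167 + 10·6 = 1837 + 60 = 1897 px.
1897 − 5·8 = 1857; ÷6 gives d = 309.5 px.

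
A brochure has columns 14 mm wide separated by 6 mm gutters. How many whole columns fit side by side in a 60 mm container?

3 columns: 3·14 + 2·6 = 54 mm ≤ 60.
4 columns: 74 mm > 60. So 3.

3 columns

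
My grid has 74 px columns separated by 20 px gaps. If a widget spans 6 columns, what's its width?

6-column span = 6·74 + 5·20 = 544 px.

544 px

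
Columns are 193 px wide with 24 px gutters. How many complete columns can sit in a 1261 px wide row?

5 columns

k columns need k·193 + (k−1)·24 = k·217 − 24.
k·217 − 24 ≤ 1261 → k ≤ 1285 / 217 ≈ 5.92, so k = 5.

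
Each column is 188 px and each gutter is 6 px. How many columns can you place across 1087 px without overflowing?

5 columns

5 columns: 5·188 + 4·6 = 964 px ≤ 1087.
6 columns: 1158 px > 1087. So 5.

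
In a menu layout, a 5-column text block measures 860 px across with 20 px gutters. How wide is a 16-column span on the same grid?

2796 px

860 − 4·20 = 780; ÷5 gives c = 156 px.
16 columns plus 15 gutters: 2496 + 300 = 2796 px.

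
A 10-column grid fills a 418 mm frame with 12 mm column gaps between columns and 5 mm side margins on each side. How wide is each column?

Inside the margins: 418 − 10 = 408 mm.
Subtracting 9 column gaps of 12 leaves 300 for 10 columns, so c = 30 mm.

30 mm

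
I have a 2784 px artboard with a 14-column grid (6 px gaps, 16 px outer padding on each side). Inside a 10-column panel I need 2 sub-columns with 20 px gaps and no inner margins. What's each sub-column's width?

972 px

Subtract both margins: 2784 − 2·16 = 2752 px.
14 columns + 13 gaps: 14c + 13·6 = 2752.
14c = 2752 − 78 = 2674, so c = 191 px.
Span of 10: 10·191 + 9·6 = 1910 + 54 = 1964 px.
2d + 1·20 = 1964 → 2d = 1944 → d = 972 px.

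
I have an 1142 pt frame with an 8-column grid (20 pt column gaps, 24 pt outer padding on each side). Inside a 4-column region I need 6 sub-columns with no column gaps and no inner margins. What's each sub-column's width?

89.5 pt

Take off 48 pt of margins, leaving 1094 pt.
Subtracting 7 column gaps of 20 leaves 954 for 8 columns, so c = 119.25 pt.
4 columns plus 3 column gaps: 477 + 60 = 537 pt.
537 / 6 = 89.5 pt per column.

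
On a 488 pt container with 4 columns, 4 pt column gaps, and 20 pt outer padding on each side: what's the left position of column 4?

359 pt

Take off 40 pt of margins, leaving 448 pt.
4c + 3·4 = 448 → 4c = 436 → c = 109 pt.
Each column+gutter stride is 113 pt; 3 of them past the 20 pt margin is 20 + 339 = 359 pt.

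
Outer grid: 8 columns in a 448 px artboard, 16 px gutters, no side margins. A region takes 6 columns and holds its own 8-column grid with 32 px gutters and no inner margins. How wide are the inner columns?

8 columns + 7 gutters: 8c + 7·16 = 448.
8c = 448 − 112 = 336, so c = 42 px.
6-column span = 6·42 + 5·16 = 332 px.
8d + 7·32 = 332 → 8d = 108 → d = 13.5 px.

13.5 px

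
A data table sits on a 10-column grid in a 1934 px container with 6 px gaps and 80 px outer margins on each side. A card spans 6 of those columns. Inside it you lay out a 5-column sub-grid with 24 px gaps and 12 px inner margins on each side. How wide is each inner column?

188.4 px

Subtract both margins: 1934 − 2·80 = 1774 px.
Subtracting 9 gaps of 6 leaves 1720 for 10 columns, so c = 172 px.
6-column span = 6·172 + 5·6 = 1062 px.
Inner content = 1062 − 2·12 = 1038 px.
1038 − 4·24 = 942; ÷5 gives d = 188.4 px.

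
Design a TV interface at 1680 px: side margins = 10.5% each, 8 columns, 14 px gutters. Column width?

153.65 px

Margins: 10.5% × 1680 = 176.4 px each, so content = 1680 − 352.8 = 1327.2 px.
8 columns + 7 gutters: 8c + 7·14 = 1327.2.
8c = 1327.2 − 98 = 1229.2, so c = 153.65 px.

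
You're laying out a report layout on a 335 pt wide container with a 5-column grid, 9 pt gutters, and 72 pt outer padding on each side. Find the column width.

Take off 144 pt of margins, leaving 191 pt.
Subtracting 4 gutters of 9 leaves 155 for 5 columns, so c = 31 pt.

31 pt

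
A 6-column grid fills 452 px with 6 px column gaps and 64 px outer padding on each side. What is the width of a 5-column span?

269 px

Content width = 452 − 2·64 = 324 px.
Subtracting 5 column gaps of 6 leaves 294 for 6 columns, so c = 49 px.
Span of 5: 5·49 + 4·6 = 245 + 24 = 269 px.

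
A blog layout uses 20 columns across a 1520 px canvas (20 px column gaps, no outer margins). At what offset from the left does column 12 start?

847 px

1520 − 19·20 = 1140; ÷20 gives c = 57 px.
Each column+gutter stride is 77 px; with no margin, 11 of them is 847 px.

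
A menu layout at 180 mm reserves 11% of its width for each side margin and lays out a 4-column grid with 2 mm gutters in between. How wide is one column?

33.6 mm

Each margin = 11% of 180 = 19.8 mm; content = 180 − 2·19.8 = 140.4 mm.
Subtracting 3 gutters of 2 leaves 134.4 for 4 columns, so c = 33.6 mm.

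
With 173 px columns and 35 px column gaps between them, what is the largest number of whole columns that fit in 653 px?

3 columns

k columns need k·173 + (k−1)·35 = k·208 − 35.
k·208 − 35 ≤ 653 → k ≤ 688 / 208 ≈ 3.31, so k = 3.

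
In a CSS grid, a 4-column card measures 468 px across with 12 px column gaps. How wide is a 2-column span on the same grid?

228 px

Subtracting 3 column gaps of 12 leaves 432 for 4 columns, so c = 108 px.
Span of 2: 2·108 + 1·12 = 216 + 12 = 228 px.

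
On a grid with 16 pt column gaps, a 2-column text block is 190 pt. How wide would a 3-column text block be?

293 pt

2 columns + 1 column gap: 2c + 1·16 = 190.
2c = 190 − 16 = 174, so c = 87 pt.
3 columns plus 2 column gaps: 261 + 32 = 293 pt.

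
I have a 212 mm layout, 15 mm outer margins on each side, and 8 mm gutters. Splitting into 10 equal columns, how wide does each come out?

Content width = 212 − 2·15 = 182 mm.
10c + 9·8 = 182 → 10c = 110 → c = 11 mm.

11 mm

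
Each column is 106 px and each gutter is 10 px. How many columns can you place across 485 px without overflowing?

4 columns

k columns need k·106 + (k−1)·10 = k·116 − 10.
k·116 − 10 ≤ 485 → k ≤ 495 / 116 ≈ 4.27, so k = 4.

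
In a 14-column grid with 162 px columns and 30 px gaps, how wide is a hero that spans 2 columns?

Span of 2: 2·162 + 1·30 = 324 + 30 = 354 px.

354 px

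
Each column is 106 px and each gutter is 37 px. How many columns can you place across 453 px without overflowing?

k columns need k·106 + (k−1)·37 = k·143 − 37.
k·143 − 37 ≤ 453 → k ≤ 490 / 143 ≈ 3.43, so k = 3.

3 columns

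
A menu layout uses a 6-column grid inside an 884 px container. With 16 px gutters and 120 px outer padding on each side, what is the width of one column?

Subtract both margins: 884 − 2·120 = 644 px.
6c + 5·16 = 644 → 6c = 564 → c = 94 px.

94 px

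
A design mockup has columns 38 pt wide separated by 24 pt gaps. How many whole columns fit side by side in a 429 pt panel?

7 columns

Each extra column adds 38 + 24 = 62 pt.
(429 + 24) / 62 = 7.31, so 7 columns fit.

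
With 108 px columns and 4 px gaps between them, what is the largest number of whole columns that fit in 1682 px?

15 columns

k columns need k·108 + (k−1)·4 = k·112 − 4.
k·112 − 4 ≤ 1682 → k ≤ 1686 / 112 ≈ 15.05, so k = 15.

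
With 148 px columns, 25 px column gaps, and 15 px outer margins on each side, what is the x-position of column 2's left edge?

Before column 2: the margin + 1 column + 1 column gap.
Offset = 15 + 1·(148 + 25) = 15 + 173 = 188 px.

188 px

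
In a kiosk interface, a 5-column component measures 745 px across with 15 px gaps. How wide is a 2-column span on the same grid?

289 px

Subtracting 4 gaps of 15 leaves 685 for 5 columns, so c = 137 px.
2-column span = 2·137 + 1·15 = 289 px.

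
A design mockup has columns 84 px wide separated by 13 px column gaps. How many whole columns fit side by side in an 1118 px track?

k columns need k·84 + (k−1)·13 = k·97 − 13.
k·97 − 13 ≤ 1118 → k ≤ 1131 / 97 ≈ 11.66, so k = 11.

11 columns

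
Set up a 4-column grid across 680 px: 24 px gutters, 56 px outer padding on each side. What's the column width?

124 px

Take off 112 px of margins, leaving 568 px.
4c + 3·24 = 568 → 4c = 496 → c = 124 px.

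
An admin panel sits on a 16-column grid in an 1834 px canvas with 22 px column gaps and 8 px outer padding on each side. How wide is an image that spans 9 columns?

Take off 16 px of margins, leaving 1818 px.
1818 − 15·22 = 1488; ÷16 gives c = 93 px.
Span of 9: 9·93 + 8·22 = 837 + 176 = 1013 px.

1013 px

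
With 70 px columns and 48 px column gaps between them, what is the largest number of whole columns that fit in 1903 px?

Each extra column adds 70 + 48 = 118 px.
(1903 + 48) / 118 = 16.53, so 16 columns fit.

16 columns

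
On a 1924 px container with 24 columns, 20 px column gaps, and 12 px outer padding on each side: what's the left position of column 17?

Take off 24 px of margins, leaving 1900 px.
Subtracting 23 column gaps of 20 leaves 1440 for 24 columns, so c = 60 px.
Before column 17: the margin + 16 columns + 16 column gaps.
Offset = 12 + 16·(60 + 20) = 12 + 1280 = 1292 px.

1292 px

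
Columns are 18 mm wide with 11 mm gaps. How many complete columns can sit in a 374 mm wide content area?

Each extra column adds 18 + 11 = 29 mm.
(374 + 11) / 29 = 13.28, so 13 columns fit.

13 columns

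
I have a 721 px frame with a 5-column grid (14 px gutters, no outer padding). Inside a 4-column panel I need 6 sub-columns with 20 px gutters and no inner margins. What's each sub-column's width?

79 px

721 − 4·14 = 665; ÷5 gives c = 133 px.
Span of 4: 4·133 + 3·14 = 532 + 42 = 574 px.
574 − 5·20 = 474; ÷6 gives d = 79 px.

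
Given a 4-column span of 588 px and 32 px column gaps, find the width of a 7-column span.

4 columns + 3 column gaps: 4c + 3·32 = 588.
4c = 588 − 96 = 492, so c = 123 px.
7-column span = 7·123 + 6·32 = 1053 px.

1053 px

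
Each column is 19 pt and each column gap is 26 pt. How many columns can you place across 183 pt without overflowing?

k columns need k·19 + (k−1)·26 = k·45 − 26.
k·45 − 26 ≤ 183 → k ≤ 209 / 45 ≈ 4.64, so k = 4.

4 columns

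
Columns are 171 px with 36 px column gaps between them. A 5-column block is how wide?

Span of 5: 5·171 + 4·36 = 855 + 144 = 999 px.

999 px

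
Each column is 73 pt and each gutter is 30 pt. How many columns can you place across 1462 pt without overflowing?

14 columns

14 columns: 14·73 + 13·30 = 1412 pt ≤ 1462.
15 columns: 1515 pt > 1462. So 14.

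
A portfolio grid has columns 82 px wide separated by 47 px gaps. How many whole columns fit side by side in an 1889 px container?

15 columns: 15·82 + 14·47 = 1888 px ≤ 1889.
16 columns: 2017 px > 1889. So 15.

15 columns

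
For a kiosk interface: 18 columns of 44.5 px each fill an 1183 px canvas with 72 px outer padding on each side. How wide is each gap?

Subtract both margins: 1183 − 2·72 = 1039 px.
Columns use 801 px, leaving 238 px across 17 gaps = 14 px each.

14 px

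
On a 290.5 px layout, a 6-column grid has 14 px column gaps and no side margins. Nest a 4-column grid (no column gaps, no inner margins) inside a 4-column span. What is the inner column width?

47.25 px

290.5 − 5·14 = 220.5; ÷6 gives c = 36.75 px.
Span of 4: 4·36.75 + 3·14 = 147 + 42 = 189 px.
4d = 189 → d = 47.25 px.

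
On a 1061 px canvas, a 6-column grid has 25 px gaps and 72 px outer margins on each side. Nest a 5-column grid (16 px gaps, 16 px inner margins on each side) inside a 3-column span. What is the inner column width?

Outer content = 1061 − 2·72 = 917 px.
6c + 5·25 = 917 → 6c = 792 → c = 132 px.
3-column span = 3·132 + 2·25 = 446 px.
Inner content = 446 − 2·16 = 414 px.
414 − 4·16 = 350; ÷5 gives d = 70 px.

70 px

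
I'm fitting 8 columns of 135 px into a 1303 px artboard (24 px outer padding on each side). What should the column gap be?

25 px

Take off 48 px of margins, leaving 1255 px.
8·135 + 7g = 1255 → 7g = 175 → g = 25 px.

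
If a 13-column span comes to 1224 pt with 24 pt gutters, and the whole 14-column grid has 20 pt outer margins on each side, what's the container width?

Subtracting 12 gutters of 24 leaves 936 for 13 columns, so c = 72 pt.
Total width: 2·20 + 14·72 + 13·24 = 1360 pt.

1360 pt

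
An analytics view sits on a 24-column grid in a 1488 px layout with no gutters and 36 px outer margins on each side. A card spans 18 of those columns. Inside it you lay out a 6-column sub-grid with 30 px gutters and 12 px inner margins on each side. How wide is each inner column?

Take off 72 px of margins, leaving 1416 px.
With no gutters, each column is 1416/24 = 59 px.
18-column span = 18·59 = 1062 px.
Inner content = 1062 − 2·12 = 1038 px.
Subtracting 5 gutters of 30 leaves 888 for 6 columns, so d = 148 px.

148 px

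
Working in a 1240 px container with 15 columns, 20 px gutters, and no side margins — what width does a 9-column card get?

736 px

Subtracting 14 gutters of 20 leaves 960 for 15 columns, so c = 64 px.
9-column span = 9·64 + 8·20 = 736 px.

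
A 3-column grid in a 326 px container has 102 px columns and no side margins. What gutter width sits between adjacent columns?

10 px

3 columns take 3·102 = 306 px; remaining 20 splits into 2 gutters.
g = 20 / 2 = 10 px.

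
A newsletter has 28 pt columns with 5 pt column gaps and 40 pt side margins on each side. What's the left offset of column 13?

436 pt

Each column+gutter stride is 33 pt; 12 of them past the 40 pt margin is 40 + 396 = 436 pt.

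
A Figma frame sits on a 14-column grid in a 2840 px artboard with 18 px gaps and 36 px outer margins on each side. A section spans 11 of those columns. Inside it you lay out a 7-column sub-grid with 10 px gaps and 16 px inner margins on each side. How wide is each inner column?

Outer content = 2840 − 2·36 = 2768 px.
14c + 13·18 = 2768 → 14c = 2534 → c = 181 px.
11 columns plus 10 gaps: 1991 + 180 = 2171 px.
Inner content = 2171 − 2·16 = 2139 px.
2139 − 6·10 = 2079; ÷7 gives d = 297 px.

297 px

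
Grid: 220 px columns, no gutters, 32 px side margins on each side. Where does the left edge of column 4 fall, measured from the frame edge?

692 px

Column 4 starts at margin + 3·(column + gutter) = 32 + 3·220 = 692 px.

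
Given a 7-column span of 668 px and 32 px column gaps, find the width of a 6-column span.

568 px

668 − 6·32 = 476; ÷7 gives c = 68 px.
6-column span = 6·68 + 5·32 = 568 px.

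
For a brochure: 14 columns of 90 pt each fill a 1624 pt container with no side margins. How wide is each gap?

28 pt

14 columns take 14·90 = 1260 pt; remaining 364 splits into 13 gaps.
g = 364 / 13 = 28 pt.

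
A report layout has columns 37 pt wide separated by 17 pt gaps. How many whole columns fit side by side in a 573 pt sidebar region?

10 columns: 10·37 + 9·17 = 523 pt ≤ 573.
11 columns: 577 pt > 573. So 10.

10 columns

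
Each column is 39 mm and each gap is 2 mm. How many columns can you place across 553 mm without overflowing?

13 columns

13 columns: 13·39 + 12·2 = 531 mm ≤ 553.
14 columns: 572 mm > 553. So 13.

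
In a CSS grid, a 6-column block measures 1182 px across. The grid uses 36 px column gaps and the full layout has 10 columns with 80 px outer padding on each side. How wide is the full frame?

Subtracting 5 column gaps of 36 leaves 1002 for 6 columns, so c = 167 px.
Total width: 2·80 + 10·167 + 9·36 = 2154 px.

2154 px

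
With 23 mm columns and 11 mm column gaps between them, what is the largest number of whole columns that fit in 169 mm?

5 columns

k columns need k·23 + (k−1)·11 = k·34 − 11.
k·34 − 11 ≤ 169 → k ≤ 180 / 34 ≈ 5.29, so k = 5.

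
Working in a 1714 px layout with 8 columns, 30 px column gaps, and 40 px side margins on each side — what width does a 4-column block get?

802 px

Subtract both margins: 1714 − 2·40 = 1634 px.
1634 − 7·30 = 1424; ÷8 gives c = 178 px.
4 columns plus 3 column gaps: 712 + 90 = 802 px.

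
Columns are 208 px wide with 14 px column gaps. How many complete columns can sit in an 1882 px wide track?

8 columns

Each extra column adds 208 + 14 = 222 px.
(1882 + 14) / 222 = 8.54, so 8 columns fit.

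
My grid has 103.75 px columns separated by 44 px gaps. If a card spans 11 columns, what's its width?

11-column span = 11·103.75 + 10·44 = 1581.25 px.

1581.25 px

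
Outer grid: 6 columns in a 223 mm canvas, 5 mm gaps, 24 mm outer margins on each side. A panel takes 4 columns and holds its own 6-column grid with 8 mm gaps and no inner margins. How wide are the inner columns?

Take off 48 mm of margins, leaving 175 mm.
Subtracting 5 gaps of 5 leaves 150 for 6 columns, so c = 25 mm.
Span of 4: 4·25 + 3·5 = 100 + 15 = 115 mm.
Subtracting 5 gaps of 8 leaves 75 for 6 columns, so d = 12.5 mm.

12.5 mm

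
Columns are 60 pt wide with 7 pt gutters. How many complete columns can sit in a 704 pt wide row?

10 columns

Each extra column adds 60 + 7 = 67 pt.
(704 + 7) / 67 = 10.61, so 10 columns fit.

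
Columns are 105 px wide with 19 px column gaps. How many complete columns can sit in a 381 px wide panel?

k columns need k·105 + (k−1)·19 = k·124 − 19.
k·124 − 19 ≤ 381 → k ≤ 400 / 124 ≈ 3.23, so k = 3.

3 columns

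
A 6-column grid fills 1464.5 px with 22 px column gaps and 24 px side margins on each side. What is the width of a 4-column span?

937 px

Subtract both margins: 1464.5 − 2·24 = 1416.5 px.
6c + 5·22 = 1416.5 → 6c = 1306.5 → c = 217.75 px.
4-column span = 4·217.75 + 3·22 = 937 px.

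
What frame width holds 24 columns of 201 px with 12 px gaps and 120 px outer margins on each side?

5340 px

Frame = 2·120 + 24·201 + 23·12 = 240 + 4824 + 276 = 5340 px.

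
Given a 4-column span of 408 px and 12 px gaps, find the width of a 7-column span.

4 columns + 3 gaps: 4c + 3·12 = 408.
4c = 408 − 36 = 372, so c = 93 px.
Span of 7: 7·93 + 6·12 = 651 + 72 = 723 px.

723 px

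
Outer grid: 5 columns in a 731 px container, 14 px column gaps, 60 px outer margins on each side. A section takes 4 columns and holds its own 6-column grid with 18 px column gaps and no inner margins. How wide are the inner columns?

66 px

Inside the margins: 731 − 120 = 611 px.
5 columns + 4 column gaps: 5c + 4·14 = 611.
5c = 611 − 56 = 555, so c = 111 px.
4-column span = 4·111 + 3·14 = 486 px.
6d + 5·18 = 486 → 6d = 396 → d = 66 px.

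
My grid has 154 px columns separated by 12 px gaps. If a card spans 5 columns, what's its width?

818 px

5 columns plus 4 gaps: 770 + 48 = 818 px.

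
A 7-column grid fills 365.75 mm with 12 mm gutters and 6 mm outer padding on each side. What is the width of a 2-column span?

92.5 mm

Inside the margins: 365.75 − 12 = 353.75 mm.
353.75 − 6·12 = 281.75; ÷7 gives c = 40.25 mm.
Span of 2: 2·40.25 + 1·12 = 80.5 + 12 = 92.5 mm.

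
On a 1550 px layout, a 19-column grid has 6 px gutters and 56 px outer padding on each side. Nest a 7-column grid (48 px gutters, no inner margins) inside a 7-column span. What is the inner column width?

Subtract both margins: 1550 − 2·56 = 1438 px.
19 columns + 18 gutters: 19c + 18·6 = 1438.
19c = 1438 − 108 = 1330, so c = 70 px.
Span of 7: 7·70 + 6·6 = 490 + 36 = 526 px.
7d + 6·48 = 526 → 7d = 238 → d = 34 px.

34 px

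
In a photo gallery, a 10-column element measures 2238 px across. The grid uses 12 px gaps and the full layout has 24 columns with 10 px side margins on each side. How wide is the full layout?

Subtracting 9 gaps of 12 leaves 2130 for 10 columns, so c = 213 px.
Adding margins, columns and gutters: 20 + 5112 + 276 = 5408 px.

5408 px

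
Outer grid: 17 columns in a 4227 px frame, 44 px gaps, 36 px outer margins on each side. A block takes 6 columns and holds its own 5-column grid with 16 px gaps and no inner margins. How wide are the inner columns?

Outer content = 4227 − 2·36 = 4155 px.
17c + 16·44 = 4155 → 17c = 3451 → c = 203 px.
Span of 6: 6·203 + 5·44 = 1218 + 220 = 1438 px.
5 columns + 4 gaps: 5d + 4·16 = 1438.
5d = 1438 − 64 = 1374, so d = 274.8 px.

274.8 px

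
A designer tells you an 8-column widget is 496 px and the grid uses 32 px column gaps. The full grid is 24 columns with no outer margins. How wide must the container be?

8c + 7·32 = 496 → 8c = 272 → c = 34 px.
Total width: 24·34 + 23·32 = 1552 px.

1552 px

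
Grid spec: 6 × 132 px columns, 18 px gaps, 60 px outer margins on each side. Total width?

1002 px

Container = 2·60 + 6·132 + 5·18 = 120 + 792 + 90 = 1002 px.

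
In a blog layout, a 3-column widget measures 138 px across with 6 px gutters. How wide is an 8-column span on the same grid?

378 px

3c + 2·6 = 138 → 3c = 126 → c = 42 px.
8-column span = 8·42 + 7·6 = 378 px.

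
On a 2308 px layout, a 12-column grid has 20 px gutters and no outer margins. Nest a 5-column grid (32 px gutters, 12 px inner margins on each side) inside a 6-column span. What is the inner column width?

12c + 11·20 = 2308 → 12c = 2088 → c = 174 px.
Span of 6: 6·174 + 5·20 = 1044 + 100 = 1144 px.
Inner content = 1144 − 2·12 = 1120 px.
1120 − 4·32 = 992; ÷5 gives d = 198.4 px.

198.4 px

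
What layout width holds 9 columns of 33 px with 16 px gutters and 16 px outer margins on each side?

Adding margins, columns and gutters: 32 + 297 + 128 = 457 px.

457 px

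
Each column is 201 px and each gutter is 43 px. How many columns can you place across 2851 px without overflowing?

11 columns

11 columns: 11·201 + 10·43 = 2641 px ≤ 2851.
12 columns: 2885 px > 2851. So 11.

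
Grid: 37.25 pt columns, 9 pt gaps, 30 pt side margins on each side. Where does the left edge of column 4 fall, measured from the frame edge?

Column 4 starts at margin + 3·(column + gutter) = 30 + 3·46.25 = 168.75 pt.

168.75 pt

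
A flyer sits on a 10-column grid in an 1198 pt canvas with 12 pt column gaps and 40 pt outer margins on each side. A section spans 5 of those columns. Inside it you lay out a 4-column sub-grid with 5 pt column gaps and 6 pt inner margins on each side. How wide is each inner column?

131.5 pt

Subtract both margins: 1198 − 2·40 = 1118 pt.
Subtracting 9 column gaps of 12 leaves 1010 for 10 columns, so c = 101 pt.
Span of 5: 5·101 + 4·12 = 505 + 48 = 553 pt.
Inner content = 553 − 2·6 = 541 pt.
Subtracting 3 column gaps of 5 leaves 526 for 4 columns, so d = 131.5 pt.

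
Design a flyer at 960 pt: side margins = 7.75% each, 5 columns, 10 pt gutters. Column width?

154.24 pt

Each margin = 7.75% of 960 = 74.4 pt; content = 960 − 2·74.4 = 811.2 pt.
Subtracting 4 gutters of 10 leaves 771.2 for 5 columns, so c = 154.24 pt.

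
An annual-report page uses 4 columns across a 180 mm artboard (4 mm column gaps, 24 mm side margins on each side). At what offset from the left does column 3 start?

Inside the margins: 180 − 48 = 132 mm.
132 − 3·4 = 120; ÷4 gives c = 30 mm.
Each column+gutter stride is 34 mm; 2 of them past the 24 mm margin is 24 + 68 = 92 mm.

92 mm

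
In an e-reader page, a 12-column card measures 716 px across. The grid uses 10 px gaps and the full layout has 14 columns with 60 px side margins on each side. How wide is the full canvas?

12 columns + 11 gaps: 12c + 11·10 = 716.
12c = 716 − 110 = 606, so c = 50.5 px.
Adding margins, columns and gutters: 120 + 707 + 130 = 957 px.

957 px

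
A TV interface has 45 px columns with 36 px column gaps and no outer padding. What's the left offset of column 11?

Each column+gutter stride is 81 px; with no margin, 10 of them is 810 px.

810 px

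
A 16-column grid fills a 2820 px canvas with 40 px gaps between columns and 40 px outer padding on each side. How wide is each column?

133.75 px

Take off 80 px of margins, leaving 2740 px.
16 columns + 15 gaps: 16c + 15·40 = 2740.
16c = 2740 − 600 = 2140, so c = 133.75 px.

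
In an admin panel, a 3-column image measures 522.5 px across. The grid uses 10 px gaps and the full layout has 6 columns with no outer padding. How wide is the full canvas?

1055 px

522.5 − 2·10 = 502.5; ÷3 gives c = 167.5 px.
Canvas = 6·167.5 + 5·10 = 1005 + 50 = 1055 px.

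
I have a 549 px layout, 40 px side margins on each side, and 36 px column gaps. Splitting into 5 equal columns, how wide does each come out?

65 px

Content width = 549 − 2·40 = 469 px.
5c + 4·36 = 469 → 5c = 325 → c = 65 px.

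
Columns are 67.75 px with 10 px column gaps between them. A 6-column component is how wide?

456.5 px

6 columns plus 5 column gaps: 406.5 + 50 = 456.5 px.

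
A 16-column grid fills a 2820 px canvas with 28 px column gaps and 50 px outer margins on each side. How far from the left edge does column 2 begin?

221.75 px

Content = 2820 − 2·50 = 2720 px.
Subtracting 15 column gaps of 28 leaves 2300 for 16 columns, so c = 143.75 px.
Each column+gutter stride is 171.75 px; 1 of them past the 50 px margin is 50 + 171.75 = 221.75 px.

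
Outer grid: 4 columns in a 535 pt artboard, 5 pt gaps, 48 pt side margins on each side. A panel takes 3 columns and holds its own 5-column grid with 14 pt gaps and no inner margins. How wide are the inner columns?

Subtract both margins: 535 − 2·48 = 439 pt.
Subtracting 3 gaps of 5 leaves 424 for 4 columns, so c = 106 pt.
Span of 3: 3·106 + 2·5 = 318 + 10 = 328 pt.
5d + 4·14 = 328 → 5d = 272 → d = 54.4 pt.

54.4 pt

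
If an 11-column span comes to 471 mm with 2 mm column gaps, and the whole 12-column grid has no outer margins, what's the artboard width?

514 mm

471 − 10·2 = 451; ÷11 gives c = 41 mm.
Total width: 12·41 + 11·2 = 514 mm.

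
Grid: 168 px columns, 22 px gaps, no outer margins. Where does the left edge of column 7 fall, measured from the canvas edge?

Each column+gutter stride is 190 px; with no margin, 6 of them is 1140 px.

1140 px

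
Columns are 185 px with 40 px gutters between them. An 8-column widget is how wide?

1760 px

Span of 8: 8·185 + 7·40 = 1480 + 280 = 1760 px.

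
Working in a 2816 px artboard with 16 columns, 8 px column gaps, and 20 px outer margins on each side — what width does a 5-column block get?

Take off 40 px of margins, leaving 2776 px.
2776 − 15·8 = 2656; ÷16 gives c = 166 px.
5-column span = 5·166 + 4·8 = 862 px.

862 px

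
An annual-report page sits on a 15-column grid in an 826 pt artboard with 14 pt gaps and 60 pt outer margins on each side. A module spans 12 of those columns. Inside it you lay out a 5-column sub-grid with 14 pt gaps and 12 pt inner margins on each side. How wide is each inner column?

96.4 pt

Inside the margins: 826 − 120 = 706 pt.
706 − 14·14 = 510; ÷15 gives c = 34 pt.
12 columns plus 11 gaps: 408 + 154 = 562 pt.
Inner content = 562 − 2·12 = 538 pt.
Subtracting 4 gaps of 14 leaves 482 for 5 columns, so d = 96.4 pt.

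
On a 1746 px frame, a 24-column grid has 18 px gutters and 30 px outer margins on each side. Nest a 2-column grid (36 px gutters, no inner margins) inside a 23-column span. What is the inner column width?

Outer content = 1746 − 2·30 = 1686 px.
24c + 23·18 = 1686 → 24c = 1272 → c = 53 px.
23-column span = 23·53 + 22·18 = 1615 px.
Subtracting 1 gutter of 36 leaves 1579 for 2 columns, so d = 789.5 px.

789.5 px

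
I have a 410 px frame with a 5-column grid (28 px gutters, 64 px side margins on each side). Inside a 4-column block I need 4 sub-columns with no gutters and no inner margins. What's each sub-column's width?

Outer content = 410 − 2·64 = 282 px.
Subtracting 4 gutters of 28 leaves 170 for 5 columns, so c = 34 px.
Span of 4: 4·34 + 3·28 = 136 + 84 = 220 px.
With no gutters, each column is 220/4 = 55 px.

55 px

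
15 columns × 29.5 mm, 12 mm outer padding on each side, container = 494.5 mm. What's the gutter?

2 mm

Inside the margins: 494.5 − 24 = 470.5 mm.
15 columns take 15·29.5 = 442.5 mm; remaining 28 splits into 14 gutters.
g = 28 / 14 = 2 mm.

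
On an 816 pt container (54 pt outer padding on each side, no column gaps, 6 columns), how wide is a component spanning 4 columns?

472 pt

Take off 108 pt of margins, leaving 708 pt.
708 / 6 = 118 pt per column.
4-column span = 4·118 = 472 pt.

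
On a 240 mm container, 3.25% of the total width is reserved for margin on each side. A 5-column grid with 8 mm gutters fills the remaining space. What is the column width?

38.48 mm

Margins: 3.25% × 240 = 7.8 mm each, so content = 240 − 15.6 = 224.4 mm.
5 columns + 4 gutters: 5c + 4·8 = 224.4.
5c = 224.4 − 32 = 192.4, so c = 38.48 mm.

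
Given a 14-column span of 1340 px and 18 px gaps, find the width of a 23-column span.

14 columns + 13 gaps: 14c + 13·18 = 1340.
14c = 1340 − 234 = 1106, so c = 79 px.
23 columns plus 22 gaps: 1817 + 396 = 2213 px.

2213 px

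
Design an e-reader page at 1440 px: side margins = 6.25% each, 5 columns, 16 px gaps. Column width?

1440 × (1 − 2·6.25%) = 1440 × 87.5% = 1260 px for the columns.
5 columns + 4 gaps: 5c + 4·16 = 1260.
5c = 1260 − 64 = 1196, so c = 239.2 px.

239.2 px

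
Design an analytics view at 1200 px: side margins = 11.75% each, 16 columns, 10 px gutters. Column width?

48 px

1200 × (1 − 2·11.75%) = 1200 × 76.5% = 918 px for the columns.
16c + 15·10 = 918 → 16c = 768 → c = 48 px.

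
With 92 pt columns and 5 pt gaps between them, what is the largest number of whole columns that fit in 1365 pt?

14 columns

k columns need k·92 + (k−1)·5 = k·97 − 5.
k·97 − 5 ≤ 1365 → k ≤ 1370 / 97 ≈ 14.12, so k = 14.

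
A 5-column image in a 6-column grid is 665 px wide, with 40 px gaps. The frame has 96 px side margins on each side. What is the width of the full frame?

998 px

Subtracting 4 gaps of 40 leaves 505 for 5 columns, so c = 101 px.
Total width: 2·96 + 6·101 + 5·40 = 998 px.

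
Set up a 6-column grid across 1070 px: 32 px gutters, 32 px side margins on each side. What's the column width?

141 px

Take off 64 px of margins, leaving 1006 px.
1006 − 5·32 = 846; ÷6 gives c = 141 px.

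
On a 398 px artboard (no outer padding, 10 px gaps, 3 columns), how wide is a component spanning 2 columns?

262 px

3c + 2·10 = 398 → 3c = 378 → c = 126 px.
2 columns plus 1 gap: 252 + 10 = 262 px.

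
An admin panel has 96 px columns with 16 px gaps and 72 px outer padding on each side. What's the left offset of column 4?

408 px

Column 4 starts at margin + 3·(column + gutter) = 72 + 3·112 = 408 px.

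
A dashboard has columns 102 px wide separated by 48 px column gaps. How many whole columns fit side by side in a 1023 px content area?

7 columns

k columns need k·102 + (k−1)·48 = k·150 − 48.
k·150 − 48 ≤ 1023 → k ≤ 1071 / 150 ≈ 7.14, so k = 7.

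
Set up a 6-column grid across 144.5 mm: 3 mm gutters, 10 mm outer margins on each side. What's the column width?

18.25 mm

Subtract both margins: 144.5 − 2·10 = 124.5 mm.
6 columns + 5 gutters: 6c + 5·3 = 124.5.
6c = 124.5 − 15 = 109.5, so c = 18.25 mm.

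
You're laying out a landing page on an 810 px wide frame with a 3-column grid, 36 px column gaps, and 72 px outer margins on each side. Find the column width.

Inside the margins: 810 − 144 = 666 px.
Subtracting 2 column gaps of 36 leaves 594 for 3 columns, so c = 198 px.

198 px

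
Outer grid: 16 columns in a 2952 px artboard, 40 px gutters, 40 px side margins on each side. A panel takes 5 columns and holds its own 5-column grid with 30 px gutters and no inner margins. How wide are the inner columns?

Outer content = 2952 − 2·40 = 2872 px.
16c + 15·40 = 2872 → 16c = 2272 → c = 142 px.
5-column span = 5·142 + 4·40 = 870 px.
870 − 4·30 = 750; ÷5 gives d = 150 px.

150 px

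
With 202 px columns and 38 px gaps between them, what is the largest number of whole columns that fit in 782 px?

3 columns: 3·202 + 2·38 = 682 px ≤ 782.
4 columns: 922 px > 782. So 3.

3 columns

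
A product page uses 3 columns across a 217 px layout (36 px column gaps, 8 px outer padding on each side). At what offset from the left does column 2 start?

87 px

Inside the margins: 217 − 16 = 201 px.
3 columns + 2 column gaps: 3c + 2·36 = 201.
3c = 201 − 72 = 129, so c = 43 px.
Each column+gutter stride is 79 px; 1 of them past the 8 px margin is 8 + 79 = 87 px.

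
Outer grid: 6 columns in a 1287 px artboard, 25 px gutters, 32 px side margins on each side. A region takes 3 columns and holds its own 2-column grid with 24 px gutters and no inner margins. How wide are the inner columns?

Inside the margins: 1287 − 64 = 1223 px.
6c + 5·25 = 1223 → 6c = 1098 → c = 183 px.
3 columns plus 2 gutters: 549 + 50 = 599 px.
2 columns + 1 gutter: 2d + 1·24 = 599.
2d = 599 − 24 = 575, so d = 287.5 px.

287.5 px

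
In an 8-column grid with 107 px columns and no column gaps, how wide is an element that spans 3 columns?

321 px

3-column span = 3·107 = 321 px.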